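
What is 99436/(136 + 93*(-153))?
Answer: -99436/14093 ≈ -7.0557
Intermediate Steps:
99436/(136 + 93*(-153)) = 99436/(136 - 14229) = 99436/(-14093) = 99436*(-1/14093) = -99436/14093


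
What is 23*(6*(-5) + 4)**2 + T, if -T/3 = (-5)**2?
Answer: 15473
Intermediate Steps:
T = -75 (T = -3*(-5)**2 = -3*25 = -75)
23*(6*(-5) + 4)**2 + T = 23*(6*(-5) + 4)**2 - 75 = 23*(-30 + 4)**2 - 75 = 23*(-26)**2 - 75 = 23*676 - 75 = 15548 - 75 = 15473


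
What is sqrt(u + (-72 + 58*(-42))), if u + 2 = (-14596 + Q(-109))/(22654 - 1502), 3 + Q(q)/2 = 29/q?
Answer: I*sqrt(208530244716222)/288196 ≈ 50.107*I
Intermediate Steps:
Q(q) = -6 + 58/q (Q(q) = -6 + 2*(29/q) = -6 + 58/q)
u = -1550703/576392 (u = -2 + (-14596 + (-6 + 58/(-109)))/(22654 - 1502) = -2 + (-14596 + (-6 + 58*(-1/109)))/21152 = -2 + (-14596 + (-6 - 58/109))*(1/21152) = -2 + (-14596 - 712/109)*(1/21152) = -2 - 1591676/109*1/21152 = -2 - 397919/576392 = -1550703/576392 ≈ -2.6904)
sqrt(u + (-72 + 58*(-42))) = sqrt(-1550703/576392 + (-72 + 58*(-42))) = sqrt(-1550703/576392 + (-72 - 2436)) = sqrt(-1550703/576392 - 2508) = sqrt(-1447141839/576392) = I*sqrt(208530244716222)/288196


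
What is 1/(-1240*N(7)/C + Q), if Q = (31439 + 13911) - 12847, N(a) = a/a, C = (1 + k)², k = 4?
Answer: 5/162267 ≈ 3.0813e-5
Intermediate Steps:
C = 25 (C = (1 + 4)² = 5² = 25)
N(a) = 1
Q = 32503 (Q = 45350 - 12847 = 32503)
1/(-1240*N(7)/C + Q) = 1/(-1240/25 + 32503) = 1/(-1240*1/25 + 32503) = 1/(-248/5 + 32503) = 1/(162267/5) = 5/162267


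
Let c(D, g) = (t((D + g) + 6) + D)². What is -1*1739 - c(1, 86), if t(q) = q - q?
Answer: -1740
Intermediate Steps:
t(q) = 0
c(D, g) = D² (c(D, g) = (0 + D)² = D²)
-1*1739 - c(1, 86) = -1*1739 - 1*1² = -1739 - 1*1 = -1739 - 1 = -1740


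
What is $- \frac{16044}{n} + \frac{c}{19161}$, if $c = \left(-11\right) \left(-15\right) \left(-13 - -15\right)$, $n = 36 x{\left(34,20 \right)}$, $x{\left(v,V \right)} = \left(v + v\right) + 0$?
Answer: $- \frac{946331}{144772} \approx -6.5367$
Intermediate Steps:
$x{\left(v,V \right)} = 2 v$ ($x{\left(v,V \right)} = 2 v + 0 = 2 v$)
$n = 2448$ ($n = 36 \cdot 2 \cdot 34 = 36 \cdot 68 = 2448$)
$c = 330$ ($c = 165 \left(-13 + 15\right) = 165 \cdot 2 = 330$)
$- \frac{16044}{n} + \frac{c}{19161} = - \frac{16044}{2448} + \frac{330}{19161} = \left(-16044\right) \frac{1}{2448} + 330 \cdot \frac{1}{19161} = - \frac{1337}{204} + \frac{110}{6387} = - \frac{946331}{144772}$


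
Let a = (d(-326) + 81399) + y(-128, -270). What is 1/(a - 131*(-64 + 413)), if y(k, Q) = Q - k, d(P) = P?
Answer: 1/35212 ≈ 2.8399e-5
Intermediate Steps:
a = 80931 (a = (-326 + 81399) + (-270 - 1*(-128)) = 81073 + (-270 + 128) = 81073 - 142 = 80931)
1/(a - 131*(-64 + 413)) = 1/(80931 - 131*(-64 + 413)) = 1/(80931 - 131*349) = 1/(80931 - 45719) = 1/35212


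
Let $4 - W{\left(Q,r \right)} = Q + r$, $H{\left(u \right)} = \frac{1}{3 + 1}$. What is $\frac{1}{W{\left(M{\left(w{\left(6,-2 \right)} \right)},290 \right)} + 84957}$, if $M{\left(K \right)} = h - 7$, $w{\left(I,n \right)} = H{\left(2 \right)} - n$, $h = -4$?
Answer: $\frac{1}{84682} \approx 1.1809 \cdot 10^{-5}$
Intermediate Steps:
$H{\left(u \right)} = \frac{1}{4}$
$w{\left(I,n \right)} = \frac{1}{4} - n$
$M{\left(K \right)} = -11$ ($M{\left(K \right)} = -4 - 7 = -11$)
$W{\left(Q,r \right)} = 4 - Q - r$ ($W{\left(Q,r \right)} = 4 - \left(Q + r\right) = 4 - Q - r$)
$\frac{1}{W{\left(M{\left(w{\left(6,-2 \right)} \right)},290 \right)} + 84957} = \frac{1}{\left(4 - -11 - 290\right) + 84957} = \frac{1}{\left(4 + 11 - 290\right) + 84957} = \frac{1}{-275 + 84957} = \frac{1}{84682}$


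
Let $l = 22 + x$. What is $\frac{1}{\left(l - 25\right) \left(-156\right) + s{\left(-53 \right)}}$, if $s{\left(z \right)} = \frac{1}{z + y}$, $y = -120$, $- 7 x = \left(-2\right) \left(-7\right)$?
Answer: $\frac{173}{134939} \approx 0.0012821$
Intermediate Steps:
$x = -2$ ($x = - \frac{\left(-2\right) \left(-7\right)}{7} = \left(- \frac{1}{7}\right) 14 = -2$)
$l = 20$ ($l = 22 - 2 = 20$)
$s{\left(z \right)} = \frac{1}{-120 + z}$ ($s{\left(z \right)} = \frac{1}{z - 120} = \frac{1}{-120 + z}$)
$\frac{1}{\left(l - 25\right) \left(-156\right) + s{\left(-53 \right)}} = \frac{1}{\left(20 - 25\right) \left(-156\right) + \frac{1}{-120 - 53}} = \frac{1}{\left(-5\right) \left(-156\right) + \frac{1}{-173}} = \frac{1}{780 - \frac{1}{173}} = \frac{1}{\frac{134939}{173}} = \frac{173}{134939}$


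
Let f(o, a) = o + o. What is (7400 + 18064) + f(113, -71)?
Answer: 25690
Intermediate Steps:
f(o, a) = 2*o
(7400 + 18064) + f(113, -71) = (7400 + 18064) + 2*113 = 25464 + 226 = 25690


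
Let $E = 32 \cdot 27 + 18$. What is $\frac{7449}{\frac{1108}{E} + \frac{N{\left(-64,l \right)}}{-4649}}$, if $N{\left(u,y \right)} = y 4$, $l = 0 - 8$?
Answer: $\frac{15272006841}{2589658} \approx 5897.3$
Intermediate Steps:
$E = 882$ ($E = 864 + 18 = 882$)
$l = -8$ ($l = 0 - 8 = -8$)
$N{\left(u,y \right)} = 4 y$
$\frac{7449}{\frac{1108}{E} + \frac{N{\left(-64,l \right)}}{-4649}} = \frac{7449}{\frac{1108}{882} + \frac{4 \left(-8\right)}{-4649}} = \frac{7449}{1108 \cdot \frac{1}{882} - - \frac{32}{4649}} = \frac{7449}{\frac{554}{441} + \frac{32}{4649}} = \frac{7449}{\frac{2589658}{2050209}} = 7449 \cdot \frac{2050209}{2589658} = \frac{15272006841}{2589658}$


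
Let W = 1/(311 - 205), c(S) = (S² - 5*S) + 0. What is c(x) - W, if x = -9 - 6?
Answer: 31799/106 ≈ 299.99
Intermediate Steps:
x = -15
c(S) = S² - 5*S
W = 1/106 ≈ 0.0094340
c(x) - W = -15*(-5 - 15) - 1*1/106 = -15*(-20) - 1/106 = 300 - 1/106 = 31799/106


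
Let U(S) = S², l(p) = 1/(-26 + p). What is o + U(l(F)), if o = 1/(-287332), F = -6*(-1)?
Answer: 71733/28733200 ≈ 0.0024965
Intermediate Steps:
F = 6
o = -1/287332 ≈ -3.4803e-6
o + U(l(F)) = -1/287332 + (1/(-26 + 6))² = -1/287332 + (1/(-20))² = -1/287332 + (-1/20)² = -1/287332 + 1/400 = 71733/28733200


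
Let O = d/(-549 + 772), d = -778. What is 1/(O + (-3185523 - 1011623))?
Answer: -223/935964336 ≈ -2.3826e-7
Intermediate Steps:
O = -778/223 (O = -778/(-549 + 772) = -778/223 ≈ -3.4888)
1/(O + (-3185523 - 1011623)) = 1/(-778/223 + (-3185523 - 1011623)) = 1/(-778/223 - 4197146) = 1/(-935964336/223) = -223/935964336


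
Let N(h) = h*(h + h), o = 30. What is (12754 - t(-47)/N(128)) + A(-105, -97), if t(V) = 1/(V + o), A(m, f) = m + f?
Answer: 6992166913/557056 ≈ 12552.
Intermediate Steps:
A(m, f) = f + m
t(V) = 1/(30 + V) (t(V) = 1/(V + 30) = 1/(30 + V))
N(h) = 2*h² (N(h) = h*(2*h) = 2*h²)
(12754 - t(-47)/N(128)) + A(-105, -97) = (12754 - 1/((30 - 47)*(2*128²))) + (-97 - 105) = (12754 - 1/((-17)*(2*16384))) - 202 = (12754 - (-1)/(17*32768)) - 202 = (12754 - 1*(-1/557056)) - 202 = (12754 + 1/557056) - 202 = 7104692225/557056 - 202 = 6992166913/557056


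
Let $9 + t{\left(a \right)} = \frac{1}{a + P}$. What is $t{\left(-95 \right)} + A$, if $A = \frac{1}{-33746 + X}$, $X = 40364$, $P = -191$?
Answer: $- \frac{4260266}{473187} \approx -9.0033$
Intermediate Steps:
$A = \frac{1}{6618}$ ($A = \frac{1}{-33746 + 40364} = \frac{1}{6618} \approx 0.0001511$)
$t{\left(a \right)} = -9 + \frac{1}{-191 + a}$ ($t{\left(a \right)} = -9 + \frac{1}{a - 191} = -9 + \frac{1}{-191 + a}$)
$t{\left(-95 \right)} + A = \frac{1720 - -855}{-191 - 95} + \frac{1}{6618} = \frac{1720 + 855}{-286} + \frac{1}{6618} = \left(- \frac{1}{286}\right) 2575 + \frac{1}{6618} = - \frac{2575}{286} + \frac{1}{6618} = - \frac{4260266}{473187}$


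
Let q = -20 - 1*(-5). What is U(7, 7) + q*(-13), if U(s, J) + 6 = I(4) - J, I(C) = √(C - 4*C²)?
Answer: 182 + 2*I*√15 ≈ 182.0 + 7.746*I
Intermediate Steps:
U(s, J) = -6 - J + 2*I*√15 (U(s, J) = -6 + (√(4*(1 - 4*4)) - J) = -6 + (√(4*(1 - 16)) - J) = -6 + (√(4*(-15)) - J) = -6 + (√(-60) - J) = -6 + (2*I*√15 - J) = -6 + (-J + 2*I*√15) = -6 - J + 2*I*√15)
q = -15 (q = -20 + 5 = -15)
U(7, 7) + q*(-13) = (-6 - 1*7 + 2*I*√15) - 15*(-13) = (-6 - 7 + 2*I*√15) + 195 = (-13 + 2*I*√15) + 195 = 182 + 2*I*√15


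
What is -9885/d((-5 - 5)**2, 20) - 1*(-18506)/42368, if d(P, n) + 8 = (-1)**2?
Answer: 209468611/148288 ≈ 1412.6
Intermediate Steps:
d(P, n) = -7 (d(P, n) = -8 + (-1)**2 = -8 + 1 = -7)
-9885/d((-5 - 5)**2, 20) - 1*(-18506)/42368 = -9885/(-7) - 1*(-18506)/42368 = -9885*(-1/7) + 18506*(1/42368) = 9885/7 + 9253/21184 = 209468611/148288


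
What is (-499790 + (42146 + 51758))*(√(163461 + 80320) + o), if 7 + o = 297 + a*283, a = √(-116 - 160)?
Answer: -117706940 - 405886*√243781 - 229731476*I*√69 ≈ -3.1811e+8 - 1.9083e+9*I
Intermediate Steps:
a = 2*I*√69 (a = √(-276) = 2*I*√69 ≈ 16.613*I)
o = 290 + 566*I*√69 (o = -7 + (297 + (2*I*√69)*283) = -7 + (297 + 566*I*√69) = 290 + 566*I*√69 ≈ 290.0 + 4701.5*I)
(-499790 + (42146 + 51758))*(√(163461 + 80320) + o) = (-499790 + (42146 + 51758))*(√(163461 + 80320) + (290 + 566*I*√69)) = (-499790 + 93904)*(√243781 + (290 + 566*I*√69)) = -405886*(290 + √243781 + 566*I*√69) = -117706940 - 405886*√243781 - 229731476*I*√69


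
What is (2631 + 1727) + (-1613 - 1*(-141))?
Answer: 2886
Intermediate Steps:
(2631 + 1727) + (-1613 - 1*(-141)) = 4358 + (-1613 + 141) = 4358 - 1472 = 2886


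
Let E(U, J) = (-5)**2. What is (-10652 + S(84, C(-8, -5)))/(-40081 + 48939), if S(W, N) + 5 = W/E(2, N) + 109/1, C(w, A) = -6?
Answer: -131808/110725 ≈ -1.1904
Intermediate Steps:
E(U, J) = 25
S(W, N) = 104 + W/25 (S(W, N) = -5 + (W/25 + 109/1) = -5 + (W*(1/25) + 109*1) = -5 + (W/25 + 109) = -5 + (109 + W/25) = 104 + W/25)
(-10652 + S(84, C(-8, -5)))/(-40081 + 48939) = (-10652 + (104 + (1/25)*84))/(-40081 + 48939) = (-10652 + (104 + 84/25))/8858 = (-10652 + 2684/25)*(1/8858) = -263616/25*1/8858 = -131808/110725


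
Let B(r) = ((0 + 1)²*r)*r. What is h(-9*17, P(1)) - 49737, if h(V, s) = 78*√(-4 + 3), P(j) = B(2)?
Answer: -49737 + 78*I ≈ -49737.0 + 78.0*I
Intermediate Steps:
B(r) = r² (B(r) = (1²*r)*r = (1*r)*r = r*r = r²)
P(j) = 4 (P(j) = 2² = 4)
h(V, s) = 78*I (h(V, s) = 78*√(-1) = 78*I)
h(-9*17, P(1)) - 49737 = 78*I - 49737 = -49737 + 78*I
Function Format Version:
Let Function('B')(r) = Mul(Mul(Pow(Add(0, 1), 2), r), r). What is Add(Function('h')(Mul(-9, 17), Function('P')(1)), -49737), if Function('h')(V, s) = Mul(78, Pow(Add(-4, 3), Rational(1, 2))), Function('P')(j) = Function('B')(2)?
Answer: Add(-49737, Mul(78, I)) ≈ Add(-49737., Mul(78.000, I))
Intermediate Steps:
Function('B')(r) = Pow(r, 2) (Function('B')(r) = Mul(Mul(Pow(1, 2), r), r) = Mul(Mul(1, r), r) = Mul(r, r) = Pow(r, 2))
Function('P')(j) = 4 (Function('P')(j) = Pow(2, 2) = 4)
Function('h')(V, s) = Mul(78, I) (Function('h')(V, s) = Mul(78, Pow(-1, Rational(1, 2))) = Mul(78, I))
Add(Function('h')(Mul(-9, 17), Function('P')(1)), -49737) = Add(Mul(78, I), -49737) = Add(-49737, Mul(78, I))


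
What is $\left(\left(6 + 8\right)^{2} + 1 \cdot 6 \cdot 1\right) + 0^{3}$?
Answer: $202$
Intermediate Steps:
$\left(\left(6 + 8\right)^{2} + 1 \cdot 6 \cdot 1\right) + 0^{3} = \left(14^{2} + 6 \cdot 1\right) + 0 = \left(196 + 6\right) + 0 = 202 + 0 = 202$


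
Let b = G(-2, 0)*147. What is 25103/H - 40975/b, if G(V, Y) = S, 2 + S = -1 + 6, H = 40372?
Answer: -1643172277/17804052 ≈ -92.292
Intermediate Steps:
S = 3 (S = -2 + (-1 + 6) = -2 + 5 = 3)
G(V, Y) = 3
b = 441 (b = 3*147 = 441)
25103/H - 40975/b = 25103/40372 - 40975/441 = -1643172277/17804052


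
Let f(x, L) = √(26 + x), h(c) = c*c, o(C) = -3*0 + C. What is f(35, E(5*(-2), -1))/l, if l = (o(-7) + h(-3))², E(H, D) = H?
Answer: √61/4 ≈ 1.9526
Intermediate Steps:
o(C) = C (o(C) = 0 + C = C)
h(c) = c²
l = 4 (l = (-7 + (-3)²)² = (-7 + 9)² = 2² = 4)
f(35, E(5*(-2), -1))/l = √(26 + 35)/4 = √61*(¼) = √61/4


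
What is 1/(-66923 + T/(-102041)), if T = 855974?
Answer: -102041/6829745817 ≈ -1.4941e-5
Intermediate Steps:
1/(-66923 + T/(-102041)) = 1/(-66923 + 855974/(-102041)) = 1/(-66923 + 855974*(-1/102041)) = 1/(-66923 - 855974/102041) = 1/(-6829745817/102041) = -102041/6829745817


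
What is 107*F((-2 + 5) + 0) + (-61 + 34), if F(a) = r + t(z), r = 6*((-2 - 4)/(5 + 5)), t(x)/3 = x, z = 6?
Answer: 7569/5 ≈ 1513.8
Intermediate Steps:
t(x) = 3*x
r = -18/5 (r = 6*(-6/10) = 6*(-6*1/10) = 6*(-3/5) = -18/5 ≈ -3.6000)
F(a) = 72/5 (F(a) = -18/5 + 3*6 = -18/5 + 18 = 72/5)
107*F((-2 + 5) + 0) + (-61 + 34) = 107*(72/5) + (-61 + 34) = 7704/5 - 27 = 7569/5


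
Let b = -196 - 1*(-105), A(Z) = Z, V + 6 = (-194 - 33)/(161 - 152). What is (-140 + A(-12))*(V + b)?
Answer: 167200/9 ≈ 18578.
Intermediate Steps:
V = -281/9 (V = -6 + (-194 - 33)/(161 - 152) = -6 - 227/9 = -281/9 ≈ -31.222)
b = -91 (b = -196 + 105 = -91)
(-140 + A(-12))*(V + b) = (-140 - 12)*(-281/9 - 91) = -152*(-1100/9) = 167200/9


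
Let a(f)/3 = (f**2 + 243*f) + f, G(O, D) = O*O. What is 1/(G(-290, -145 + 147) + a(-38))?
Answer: 1/60616 ≈ 1.6497e-5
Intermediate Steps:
G(O, D) = O**2
a(f) = 3*f**2 + 732*f (a(f) = 3*((f**2 + 243*f) + f) = 3*(f**2 + 244*f) = 3*f**2 + 732*f)
1/(G(-290, -145 + 147) + a(-38)) = 1/((-290)**2 + 3*(-38)*(244 - 38)) = 1/(84100 + 3*(-38)*206) = 1/(84100 - 23484) = 1/60616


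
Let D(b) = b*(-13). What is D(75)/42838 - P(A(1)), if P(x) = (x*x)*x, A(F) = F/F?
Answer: -43813/42838 ≈ -1.0228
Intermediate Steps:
D(b) = -13*b
A(F) = 1
P(x) = x**3 (P(x) = x**2*x = x**3)
D(75)/42838 - P(A(1)) = -13*75/42838 - 1*1**3 = -975*1/42838 - 1*1 = -975/42838 - 1 = -43813/42838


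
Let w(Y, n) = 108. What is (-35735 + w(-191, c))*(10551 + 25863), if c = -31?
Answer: -1297321578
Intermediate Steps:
(-35735 + w(-191, c))*(10551 + 25863) = (-35735 + 108)*(10551 + 25863) = -35627*36414 = -1297321578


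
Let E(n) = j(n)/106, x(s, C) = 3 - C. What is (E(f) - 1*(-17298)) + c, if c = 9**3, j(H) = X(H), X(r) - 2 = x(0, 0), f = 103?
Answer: 1910867/106 ≈ 18027.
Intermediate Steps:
X(r) = 5 (X(r) = 2 + (3 - 1*0) = 2 + (3 + 0) = 2 + 3 = 5)
j(H) = 5
c = 729
E(n) = 5/106
(E(f) - 1*(-17298)) + c = (5/106 - 1*(-17298)) + 729 = (5/106 + 17298) + 729 = 1833593/106 + 729 = 1910867/106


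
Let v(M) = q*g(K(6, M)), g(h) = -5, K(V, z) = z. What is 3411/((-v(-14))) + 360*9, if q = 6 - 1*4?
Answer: 35811/10 ≈ 3581.1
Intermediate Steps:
q = 2 (q = 6 - 4 = 2)
v(M) = -10 (v(M) = 2*(-5) = -10)
3411/((-v(-14))) + 360*9 = 3411/((-1*(-10))) + 360*9 = 3411/10 + 3240 = 35811/10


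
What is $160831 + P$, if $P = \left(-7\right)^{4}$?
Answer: $163232$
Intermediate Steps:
$P = 2401$
$160831 + P = 160831 + 2401 = 163232$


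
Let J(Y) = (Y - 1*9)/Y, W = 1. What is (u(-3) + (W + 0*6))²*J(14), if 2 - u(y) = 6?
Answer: 45/14 ≈ 3.2143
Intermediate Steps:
u(y) = -4 (u(y) = 2 - 1*6 = 2 - 6 = -4)
J(Y) = (-9 + Y)/Y (J(Y) = (Y - 9)/Y = (-9 + Y)/Y)
(u(-3) + (W + 0*6))²*J(14) = (-4 + (1 + 0*6))²*((-9 + 14)/14) = (-4 + (1 + 0))²*((1/14)*5) = (-4 + 1)²*(5/14) = (-3)²*(5/14) = 9*(5/14) = 45/14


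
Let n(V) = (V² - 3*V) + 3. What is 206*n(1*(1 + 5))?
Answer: 4326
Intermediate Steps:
n(V) = 3 + V² - 3*V
206*n(1*(1 + 5)) = 206*(3 + (1*(1 + 5))² - 3*(1 + 5)) = 206*(3 + (1*6)² - 3*6) = 206*(3 + 6² - 3*6) = 206*(3 + 36 - 18) = 206*21 = 4326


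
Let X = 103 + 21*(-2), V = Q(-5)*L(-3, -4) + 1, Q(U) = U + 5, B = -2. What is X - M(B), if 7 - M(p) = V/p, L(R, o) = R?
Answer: 107/2 ≈ 53.500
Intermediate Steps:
Q(U) = 5 + U
V = 1 (V = (5 - 5)*(-3) + 1 = 0*(-3) + 1 = 0 + 1 = 1)
M(p) = 7 - 1/p
X = 61 (X = 103 - 42 = 61)
X - M(B) = 61 - (7 - 1/(-2)) = 61 - (7 - 1*(-1/2)) = 61 - (7 + 1/2) = 61 - 1*15/2 = 61 - 15/2 = 107/2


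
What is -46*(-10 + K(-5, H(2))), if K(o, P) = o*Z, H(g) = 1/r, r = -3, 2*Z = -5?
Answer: -115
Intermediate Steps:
Z = -5/2 (Z = (½)*(-5) = -5/2 ≈ -2.5000)
H(g) = -⅓ (H(g) = 1/(-3) = -⅓)
K(o, P) = -5*o/2 (K(o, P) = o*(-5/2) = -5*o/2)
-46*(-10 + K(-5, H(2))) = -46*(-10 - 5/2*(-5)) = -46*(-10 + 25/2) = -46*5/2 = -115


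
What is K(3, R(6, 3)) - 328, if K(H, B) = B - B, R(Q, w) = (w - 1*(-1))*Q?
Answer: -328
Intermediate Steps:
R(Q, w) = Q*(1 + w) (R(Q, w) = (w + 1)*Q = (1 + w)*Q = Q*(1 + w))
K(H, B) = 0
K(3, R(6, 3)) - 328 = 0 - 328 = -328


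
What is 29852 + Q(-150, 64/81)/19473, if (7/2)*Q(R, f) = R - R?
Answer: 29852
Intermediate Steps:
Q(R, f) = 0 (Q(R, f) = 2*(R - R)/7 = (2/7)*0 = 0)
29852 + Q(-150, 64/81)/19473 = 29852 + 0/19473 = 29852 + 0*(1/19473) = 29852 + 0 = 29852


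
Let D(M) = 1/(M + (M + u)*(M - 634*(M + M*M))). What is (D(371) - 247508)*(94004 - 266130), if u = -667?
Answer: 1103396750109325950058/25899774523 ≈ 4.2603e+10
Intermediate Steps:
D(M) = 1/(M + (-667 + M)*(-634*M**2 - 633*M)) (D(M) = 1/(M + (M - 667)*(M - 634*(M + M*M))) = 1/(M + (-667 + M)*(M - 634*(M + M**2))) = 1/(M + (-667 + M)*(M + (-634*M - 634*M**2))) = 1/(M + (-667 + M)*(-634*M**2 - 633*M)))
(D(371) - 247508)*(94004 - 266130) = (1/(371*(422212 - 634*371**2 + 422245*371)) - 247508)*(94004 - 266130) = (1/(371*(422212 - 634*137641 + 156652895)) - 247508)*(-172126) = (1/(371*(422212 - 87264394 + 156652895)) - 247508)*(-172126) = ((1/371)/69810713 - 247508)*(-172126) = ((1/371)*(1/69810713) - 247508)*(-172126) = (1/25899774523 - 247508)*(-172126) = -6410401392638683/25899774523*(-172126) = 1103396750109325950058/25899774523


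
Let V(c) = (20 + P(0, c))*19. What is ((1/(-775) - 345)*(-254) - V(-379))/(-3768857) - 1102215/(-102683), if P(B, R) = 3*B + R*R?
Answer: 3429663207084068/299923096081525 ≈ 11.435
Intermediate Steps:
P(B, R) = R² + 3*B (P(B, R) = 3*B + R² = R² + 3*B)
V(c) = 380 + 19*c² (V(c) = (20 + (c² + 3*0))*19 = (20 + (c² + 0))*19 = (20 + c²)*19 = 380 + 19*c²)
((1/(-775) - 345)*(-254) - V(-379))/(-3768857) - 1102215/(-102683) = ((1/(-775) - 345)*(-254) - (380 + 19*(-379)²))/(-3768857) - 1102215/(-102683) = ((-1/775 - 345)*(-254) - (380 + 19*143641))*(-1/3768857) - 1102215*(-1/102683) = (-267376/775*(-254) - (380 + 2729179))*(-1/3768857) + 1102215/102683 = (67913504/775 - 1*2729559)*(-1/3768857) + 1102215/102683 = (67913504/775 - 2729559)*(-1/3768857) + 1102215/102683 = -2047494721/775*(-1/3768857) + 1102215/102683 = 2047494721/2920864175 + 1102215/102683 = 3429663207084068/299923096081525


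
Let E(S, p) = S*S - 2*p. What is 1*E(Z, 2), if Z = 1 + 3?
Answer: 12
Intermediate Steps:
Z = 4
E(S, p) = S² - 2*p
1*E(Z, 2) = 1*(4² - 2*2) = 1*(16 - 4) = 1*12 = 12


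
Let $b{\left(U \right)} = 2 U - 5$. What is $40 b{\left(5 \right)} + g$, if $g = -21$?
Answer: $179$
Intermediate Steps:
$b{\left(U \right)} = -5 + 2 U$
$40 b{\left(5 \right)} + g = 40 \left(-5 + 2 \cdot 5\right) - 21 = 40 \left(-5 + 10\right) - 21 = 40 \cdot 5 - 21 = 200 - 21 = 179$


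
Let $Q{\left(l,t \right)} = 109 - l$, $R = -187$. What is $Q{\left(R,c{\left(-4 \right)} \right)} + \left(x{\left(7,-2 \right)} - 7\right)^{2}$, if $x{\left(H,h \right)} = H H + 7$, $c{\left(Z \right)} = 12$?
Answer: $2697$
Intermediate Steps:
$x{\left(H,h \right)} = 7 + H^{2}$ ($x{\left(H,h \right)} = H^{2} + 7 = 7 + H^{2}$)
$Q{\left(R,c{\left(-4 \right)} \right)} + \left(x{\left(7,-2 \right)} - 7\right)^{2} = \left(109 - -187\right) + \left(\left(7 + 7^{2}\right) - 7\right)^{2} = \left(109 + 187\right) + \left(\left(7 + 49\right) - 7\right)^{2} = 296 + \left(56 - 7\right)^{2} = 296 + 49^{2} = 296 + 2401 = 2697$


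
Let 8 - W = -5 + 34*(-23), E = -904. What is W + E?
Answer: -109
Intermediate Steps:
W = 795 (W = 8 - (-5 + 34*(-23)) = 8 - (-5 - 782) = 8 - 1*(-787) = 8 + 787 = 795)
W + E = 795 - 904 = -109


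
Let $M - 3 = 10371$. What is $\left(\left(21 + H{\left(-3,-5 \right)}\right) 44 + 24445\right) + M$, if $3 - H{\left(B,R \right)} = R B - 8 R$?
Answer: $33455$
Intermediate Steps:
$M = 10374$ ($M = 3 + 10371 = 10374$)
$H{\left(B,R \right)} = 3 + 8 R - B R$ ($H{\left(B,R \right)} = 3 - \left(R B - 8 R\right) = 3 - \left(B R - 8 R\right) = 3 - \left(- 8 R + B R\right) = 3 + 8 R - B R$)
$\left(\left(21 + H{\left(-3,-5 \right)}\right) 44 + 24445\right) + M = \left(\left(21 + \left(3 + 8 \left(-5\right) - \left(-3\right) \left(-5\right)\right)\right) 44 + 24445\right) + 10374 = \left(\left(21 - 52\right) 44 + 24445\right) + 10374 = \left(\left(-31\right) 44 + 24445\right) + 10374 = \left(-1364 + 24445\right) + 10374 = 23081 + 10374 = 33455$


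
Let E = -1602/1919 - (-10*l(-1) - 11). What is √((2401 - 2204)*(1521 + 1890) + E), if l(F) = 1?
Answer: √2474633727030/1919 ≈ 819.75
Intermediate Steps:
E = 38697/1919 (E = -1602/1919 - (-10*1 - 11) = -1602*1/1919 - (-10 - 11) = -1602/1919 - 1*(-21) = -1602/1919 + 21 = 38697/1919 ≈ 20.165)
√((2401 - 2204)*(1521 + 1890) + E) = √((2401 - 2204)*(1521 + 1890) + 38697/1919) = √(197*3411 + 38697/1919) = √(671967 + 38697/1919) = √(1289543370/1919) = √2474633727030/1919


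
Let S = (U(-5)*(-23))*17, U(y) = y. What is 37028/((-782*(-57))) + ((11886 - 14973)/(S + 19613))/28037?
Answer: 486755840185/585956253504 ≈ 0.83070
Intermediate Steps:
S = 1955 (S = -5*(-23)*17 = 115*17 = 1955)
37028/((-782*(-57))) + ((11886 - 14973)/(S + 19613))/28037 = 37028/((-782*(-57))) + ((11886 - 14973)/(1955 + 19613))/28037 = 37028/44574 - 3087/21568*(1/28037) = 37028*(1/44574) - 3087*1/21568*(1/28037) = 18514/22287 - 3087/21568*1/28037 = 18514/22287 - 3087/604702016 = 486755840185/585956253504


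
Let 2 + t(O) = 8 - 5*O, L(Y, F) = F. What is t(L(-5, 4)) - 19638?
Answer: -19652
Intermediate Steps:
t(O) = 6 - 5*O (t(O) = -2 + (8 - 5*O) = 6 - 5*O)
t(L(-5, 4)) - 19638 = (6 - 5*4) - 19638 = (6 - 20) - 19638 = -14 - 19638 = -19652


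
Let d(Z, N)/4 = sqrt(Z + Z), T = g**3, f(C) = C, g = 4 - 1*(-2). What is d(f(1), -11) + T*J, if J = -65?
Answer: -14040 + 4*sqrt(2) ≈ -14034.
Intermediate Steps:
g = 6 (g = 4 + 2 = 6)
T = 216 (T = 6**3 = 216)
d(Z, N) = 4*sqrt(2)*sqrt(Z) (d(Z, N) = 4*sqrt(Z + Z) = 4*sqrt(2*Z) = 4*(sqrt(2)*sqrt(Z)) = 4*sqrt(2)*sqrt(Z))
d(f(1), -11) + T*J = 4*sqrt(2)*sqrt(1) + 216*(-65) = 4*sqrt(2)*1 - 14040 = 4*sqrt(2) - 14040 = -14040 + 4*sqrt(2)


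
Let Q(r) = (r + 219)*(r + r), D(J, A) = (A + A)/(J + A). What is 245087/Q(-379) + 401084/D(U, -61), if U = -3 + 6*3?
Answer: 1118814703267/7398080 ≈ 1.5123e+5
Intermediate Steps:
U = 15 (U = -3 + 18 = 15)
D(J, A) = 2*A/(A + J) (D(J, A) = (2*A)/(A + J) = 2*A/(A + J))
Q(r) = 2*r*(219 + r) (Q(r) = (219 + r)*(2*r) = 2*r*(219 + r))
245087/Q(-379) + 401084/D(U, -61) = 245087/((2*(-379)*(219 - 379))) + 401084/((2*(-61)/(-61 + 15))) = 245087/((2*(-379)*(-160))) + 401084/((2*(-61)/(-46))) = 245087/121280 + 401084/((2*(-61)*(-1/46))) = 245087*(1/121280) + 401084/(61/23) = 245087/121280 + 401084*(23/61) = 245087/121280 + 9224932/61 = 1118814703267/7398080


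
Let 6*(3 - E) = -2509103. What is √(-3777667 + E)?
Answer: I*√120941286/6 ≈ 1832.9*I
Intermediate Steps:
E = 2509121/6 (E = 3 - ⅙*(-2509103) = 3 + 2509103/6 = 2509121/6 ≈ 4.1819e+5)
√(-3777667 + E) = √(-3777667 + 2509121/6) = √(-20156881/6) = I*√120941286/6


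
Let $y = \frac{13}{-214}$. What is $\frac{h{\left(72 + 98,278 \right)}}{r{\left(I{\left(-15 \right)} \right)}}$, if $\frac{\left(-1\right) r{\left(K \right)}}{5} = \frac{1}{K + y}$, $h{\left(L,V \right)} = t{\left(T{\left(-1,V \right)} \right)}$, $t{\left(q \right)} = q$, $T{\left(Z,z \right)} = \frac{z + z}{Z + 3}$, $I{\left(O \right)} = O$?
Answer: $\frac{447997}{535} \approx 837.38$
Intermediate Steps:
$y = - \frac{13}{214}$ ($y = 13 \left(- \frac{1}{214}\right) = - \frac{13}{214} \approx -0.060748$)
$T{\left(Z,z \right)} = \frac{2 z}{3 + Z}$
$h{\left(L,V \right)} = V$ ($h{\left(L,V \right)} = \frac{2 V}{3 - 1} = \frac{2 V}{2} = 2 V \frac{1}{2} = V$)
$r{\left(K \right)} = - \frac{5}{- \frac{13}{214} + K}$ ($r{\left(K \right)} = - \frac{5}{K - \frac{13}{214}} = - \frac{5}{- \frac{13}{214} + K}$)
$\frac{h{\left(72 + 98,278 \right)}}{r{\left(I{\left(-15 \right)} \right)}} = \frac{278}{\left(-1070\right) \frac{1}{-13 + 214 \left(-15\right)}} = \frac{278}{\left(-1070\right) \frac{1}{-13 - 3210}} = \frac{278}{\left(-1070\right) \frac{1}{-3223}} = \frac{278}{\left(-1070\right) \left(- \frac{1}{3223}\right)} = \frac{278}{\frac{1070}{3223}} = 278 \cdot \frac{3223}{1070} = \frac{447997}{535}$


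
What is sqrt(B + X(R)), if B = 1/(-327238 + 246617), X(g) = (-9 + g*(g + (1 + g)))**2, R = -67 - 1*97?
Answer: 2*sqrt(4671687566274261145)/80621 ≈ 53619.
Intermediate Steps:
R = -164 (R = -67 - 97 = -164)
X(g) = (-9 + g*(1 + 2*g))**2
B = -1/80621 (B = 1/(-80621) = -1/80621 ≈ -1.2404e-5)
sqrt(B + X(R)) = sqrt(-1/80621 + (-9 - 164 + 2*(-164)**2)**2) = sqrt(-1/80621 + (-9 - 164 + 2*26896)**2) = sqrt(-1/80621 + (-9 - 164 + 53792)**2) = sqrt(-1/80621 + 53619**2) = sqrt(-1/80621 + 2874997161) = sqrt(231785146116980/80621) = 2*sqrt(4671687566274261145)/80621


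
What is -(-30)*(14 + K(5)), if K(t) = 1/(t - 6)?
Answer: 390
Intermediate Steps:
K(t) = 1/(-6 + t)
-(-30)*(14 + K(5)) = -(-30)*(14 + 1/(-6 + 5)) = -(-30)*(14 + 1/(-1)) = -(-30)*(14 - 1) = -(-30)*13 = -1*(-390) = 390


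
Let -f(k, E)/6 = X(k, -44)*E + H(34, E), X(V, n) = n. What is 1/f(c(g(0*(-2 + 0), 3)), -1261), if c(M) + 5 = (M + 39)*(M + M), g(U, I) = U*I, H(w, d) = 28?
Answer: -1/333072 ≈ -3.0024e-6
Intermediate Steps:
g(U, I) = I*U
c(M) = -5 + 2*M*(39 + M) (c(M) = -5 + (M + 39)*(M + M) = -5 + (39 + M)*(2*M) = -5 + 2*M*(39 + M))
f(k, E) = -168 + 264*E (f(k, E) = -6*(-44*E + 28) = -6*(28 - 44*E) = -168 + 264*E)
1/f(c(g(0*(-2 + 0), 3)), -1261) = 1/(-168 + 264*(-1261)) = 1/(-168 - 332904) = 1/(-333072) = -1/333072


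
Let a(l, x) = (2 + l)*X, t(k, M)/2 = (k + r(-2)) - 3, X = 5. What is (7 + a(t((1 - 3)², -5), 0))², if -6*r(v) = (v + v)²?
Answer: ⅑ ≈ 0.11111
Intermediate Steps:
r(v) = -2*v²/3 (r(v) = -(v + v)²/6 = -4*v²/6 = -2*v²/3)
t(k, M) = -34/3 + 2*k (t(k, M) = 2*((k - ⅔*(-2)²) - 3) = 2*((k - ⅔*4) - 3) = 2*((k - 8/3) - 3) = 2*((-8/3 + k) - 3) = 2*(-17/3 + k) = -34/3 + 2*k)
a(l, x) = 10 + 5*l (a(l, x) = (2 + l)*5 = 10 + 5*l)
(7 + a(t((1 - 3)², -5), 0))² = (7 + (10 + 5*(-34/3 + 2*(1 - 3)²)))² = (7 + (10 + 5*(-34/3 + 2*(-2)²)))² = (7 + (10 + 5*(-34/3 + 2*4)))² = (7 + (10 + 5*(-34/3 + 8)))² = (7 + (10 + 5*(-10/3)))² = (7 + (10 - 50/3))² = (7 - 20/3)² = (⅓)² = ⅑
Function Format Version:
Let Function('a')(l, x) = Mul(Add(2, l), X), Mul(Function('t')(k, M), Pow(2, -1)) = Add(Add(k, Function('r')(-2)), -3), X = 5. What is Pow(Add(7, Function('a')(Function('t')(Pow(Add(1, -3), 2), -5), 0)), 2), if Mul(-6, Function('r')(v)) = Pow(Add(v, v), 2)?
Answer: Rational(1, 9) ≈ 0.11111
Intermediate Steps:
Function('r')(v) = Mul(Rational(-2, 3), Pow(v, 2)) (Function('r')(v) = Mul(Rational(-1, 6), Pow(Add(v, v), 2)) = Mul(Rational(-1, 6), Pow(Mul(2, v), 2)) = Mul(Rational(-1, 6), Mul(4, Pow(v, 2))) = Mul(Rational(-2, 3), Pow(v, 2)))
Function('t')(k, M) = Add(Rational(-34, 3), Mul(2, k)) (Function('t')(k, M) = Mul(2, Add(Add(k, Mul(Rational(-2, 3), Pow(-2, 2))), -3)) = Mul(2, Add(Add(k, Mul(Rational(-2, 3), 4)), -3)) = Mul(2, Add(Add(k, Rational(-8, 3)), -3)) = Mul(2, Add(Add(Rational(-8, 3), k), -3)) = Mul(2, Add(Rational(-17, 3), k)) = Add(Rational(-34, 3), Mul(2, k)))
Function('a')(l, x) = Add(10, Mul(5, l)) (Function('a')(l, x) = Mul(Add(2, l), 5) = Add(10, Mul(5, l)))
Pow(Add(7, Function('a')(Function('t')(Pow(Add(1, -3), 2), -5), 0)), 2) = Pow(Add(7, Add(10, Mul(5, Add(Rational(-34, 3), Mul(2, Pow(Add(1, -3), 2)))))), 2) = Pow(Add(7, Add(10, Mul(5, Add(Rational(-34, 3), Mul(2, Pow(-2, 2)))))), 2) = Pow(Add(7, Add(10, Mul(5, Add(Rational(-34, 3), Mul(2, 4))))), 2) = Pow(Add(7, Add(10, Mul(5, Add(Rational(-34, 3), 8)))), 2) = Pow(Add(7, Add(10, Mul(5, Rational(-10, 3)))), 2) = Pow(Add(7, Add(10, Rational(-50, 3))), 2) = Pow(Add(7, Rational(-20, 3)), 2) = Pow(Rational(1, 3), 2) = Rational(1, 9)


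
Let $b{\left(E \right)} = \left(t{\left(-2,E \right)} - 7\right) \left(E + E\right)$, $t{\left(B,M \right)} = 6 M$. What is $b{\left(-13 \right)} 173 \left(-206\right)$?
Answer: $-78759980$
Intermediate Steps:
$b{\left(E \right)} = 2 E \left(-7 + 6 E\right)$ ($b{\left(E \right)} = \left(6 E - 7\right) \left(E + E\right) = \left(-7 + 6 E\right) 2 E = 2 E \left(-7 + 6 E\right)$)
$b{\left(-13 \right)} 173 \left(-206\right) = 2 \left(-13\right) \left(-7 + 6 \left(-13\right)\right) 173 \left(-206\right) = 2 \left(-13\right) \left(-7 - 78\right) 173 \left(-206\right) = 2 \left(-13\right) \left(-85\right) 173 \left(-206\right) = 2210 \cdot 173 \left(-206\right) = 382330 \left(-206\right) = -78759980$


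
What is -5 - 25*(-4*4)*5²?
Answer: 9995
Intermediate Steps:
-5 - 25*(-4*4)*5² = -5 - (-400)*25 = -5 - 25*(-400) = -5 + 10000 = 9995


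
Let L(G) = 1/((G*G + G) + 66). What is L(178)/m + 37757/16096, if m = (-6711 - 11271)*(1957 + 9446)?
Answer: 15449211890680745/6586077140461728 ≈ 2.3457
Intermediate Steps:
m = -205048746 (m = -17982*11403 = -205048746)
L(G) = 1/(66 + G + G²) (L(G) = 1/((G² + G) + 66) = 1/((G + G²) + 66) = 1/(66 + G + G²))
L(178)/m + 37757/16096 = 1/((66 + 178 + 178²)*(-205048746)) + 37757/16096 = -1/205048746/(66 + 178 + 31684) + 37757*(1/16096) = -1/205048746/31928 + 37757/16096 = (1/31928)*(-1/205048746) + 37757/16096 = -1/6546796362288 + 37757/16096 = 15449211890680745/6586077140461728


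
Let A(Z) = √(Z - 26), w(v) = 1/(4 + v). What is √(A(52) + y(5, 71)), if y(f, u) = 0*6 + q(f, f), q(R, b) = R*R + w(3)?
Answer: √(1232 + 49*√26)/7 ≈ 5.4993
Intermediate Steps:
q(R, b) = ⅐ + R² (q(R, b) = R*R + 1/(4 + 3) = R² + 1/7 = R² + ⅐ = ⅐ + R²)
A(Z) = √(-26 + Z)
y(f, u) = ⅐ + f² (y(f, u) = 0*6 + (⅐ + f²) = 0 + (⅐ + f²) = ⅐ + f²)
√(A(52) + y(5, 71)) = √(√(-26 + 52) + (⅐ + 5²)) = √(√26 + (⅐ + 25)) = √(√26 + 176/7) = √(176/7 + √26)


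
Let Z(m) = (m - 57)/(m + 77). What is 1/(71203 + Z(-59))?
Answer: 9/640769 ≈ 1.4046e-5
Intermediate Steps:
Z(m) = (-57 + m)/(77 + m)
1/(71203 + Z(-59)) = 1/(71203 + (-57 - 59)/(77 - 59)) = 1/(71203 - 116/18) = 1/(71203 + (1/18)*(-116)) = 1/(71203 - 58/9) = 1/(640769/9) = 9/640769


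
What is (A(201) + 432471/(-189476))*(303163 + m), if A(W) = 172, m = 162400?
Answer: 2138756583109/27068 ≈ 7.9014e+7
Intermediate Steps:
(A(201) + 432471/(-189476))*(303163 + m) = (172 + 432471/(-189476))*(303163 + 162400) = (172 + 432471*(-1/189476))*465563 = (172 - 432471/189476)*465563 = (32157401/189476)*465563 = 2138756583109/27068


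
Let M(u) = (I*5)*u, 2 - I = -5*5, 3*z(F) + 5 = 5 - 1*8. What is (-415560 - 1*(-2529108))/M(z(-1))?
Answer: -176129/30 ≈ -5871.0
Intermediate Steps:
z(F) = -8/3 (z(F) = -5/3 + (5 - 1*8)/3 = -5/3 + (5 - 8)/3 = -5/3 + (⅓)*(-3) = -5/3 - 1 = -8/3)
I = 27 (I = 2 - (-5)*5 = 2 - 1*(-25) = 2 + 25 = 27)
M(u) = 135*u (M(u) = (27*5)*u = 135*u)
(-415560 - 1*(-2529108))/M(z(-1)) = (-415560 - 1*(-2529108))/((135*(-8/3))) = (-415560 + 2529108)/(-360) = 2113548*(-1/360) = -176129/30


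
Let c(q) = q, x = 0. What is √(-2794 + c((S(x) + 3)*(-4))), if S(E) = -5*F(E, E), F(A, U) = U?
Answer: I*√2806 ≈ 52.972*I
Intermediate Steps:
S(E) = -5*E
√(-2794 + c((S(x) + 3)*(-4))) = √(-2794 + (-5*0 + 3)*(-4)) = √(-2794 + (0 + 3)*(-4)) = √(-2794 + 3*(-4)) = √(-2794 - 12) = √(-2806) = I*√2806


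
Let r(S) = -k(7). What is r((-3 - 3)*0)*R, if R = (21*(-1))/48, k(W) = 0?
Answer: 0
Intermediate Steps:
R = -7/16 (R = -21*1/48 = -7/16 ≈ -0.43750)
r(S) = 0 (r(S) = -1*0 = 0)
r((-3 - 3)*0)*R = 0*(-7/16) = 0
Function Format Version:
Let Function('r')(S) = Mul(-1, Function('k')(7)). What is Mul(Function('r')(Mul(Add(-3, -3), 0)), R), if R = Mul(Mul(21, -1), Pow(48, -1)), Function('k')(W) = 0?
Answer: 0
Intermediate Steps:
R = Rational(-7, 16) (R = Mul(-21, Rational(1, 48)) = Rational(-7, 16) ≈ -0.43750)
Function('r')(S) = 0 (Function('r')(S) = Mul(-1, 0) = 0)
Mul(Function('r')(Mul(Add(-3, -3), 0)), R) = Mul(0, Rational(-7, 16)) = 0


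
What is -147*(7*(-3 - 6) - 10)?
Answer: 10731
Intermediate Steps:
-147*(7*(-3 - 6) - 10) = -147*(7*(-9) - 10) = -147*(-63 - 10) = -147*(-73) = 10731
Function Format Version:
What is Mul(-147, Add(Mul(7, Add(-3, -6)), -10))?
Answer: 10731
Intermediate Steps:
Mul(-147, Add(Mul(7, Add(-3, -6)), -10)) = Mul(-147, Add(Mul(7, -9), -10)) = Mul(-147, Add(-63, -10)) = Mul(-147, -73) = 10731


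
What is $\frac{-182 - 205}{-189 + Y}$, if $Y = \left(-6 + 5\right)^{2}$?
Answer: $\frac{387}{188} \approx 2.0585$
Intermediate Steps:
$Y = 1$ ($Y = \left(-1\right)^{2} = 1$)
$\frac{-182 - 205}{-189 + Y} = \frac{-182 - 205}{-189 + 1} = - \frac{387}{-188} = \left(-387\right) \left(- \frac{1}{188}\right) = \frac{387}{188}$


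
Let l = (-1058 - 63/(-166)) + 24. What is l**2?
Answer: 29440039561/27556 ≈ 1.0684e+6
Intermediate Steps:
l = -171581/166 (l = (-1058 - 63*(-1/166)) + 24 = (-1058 + 63/166) + 24 = -175565/166 + 24 = -171581/166 ≈ -1033.6)
l**2 = (-171581/166)**2 = 29440039561/27556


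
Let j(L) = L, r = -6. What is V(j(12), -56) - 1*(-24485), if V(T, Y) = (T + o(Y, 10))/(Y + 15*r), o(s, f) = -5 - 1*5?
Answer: 1787404/73 ≈ 24485.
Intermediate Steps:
o(s, f) = -10 (o(s, f) = -5 - 5 = -10)
V(T, Y) = (-10 + T)/(-90 + Y) (V(T, Y) = (T - 10)/(Y + 15*(-6)) = (-10 + T)/(Y - 90) = (-10 + T)/(-90 + Y))
V(j(12), -56) - 1*(-24485) = (-10 + 12)/(-90 - 56) - 1*(-24485) = 2/(-146) + 24485 = -1/146*2 + 24485 = -1/73 + 24485 = 1787404/73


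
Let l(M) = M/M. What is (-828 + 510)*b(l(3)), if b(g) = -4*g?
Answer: 1272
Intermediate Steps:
l(M) = 1
(-828 + 510)*b(l(3)) = (-828 + 510)*(-4*1) = -318*(-4) = 1272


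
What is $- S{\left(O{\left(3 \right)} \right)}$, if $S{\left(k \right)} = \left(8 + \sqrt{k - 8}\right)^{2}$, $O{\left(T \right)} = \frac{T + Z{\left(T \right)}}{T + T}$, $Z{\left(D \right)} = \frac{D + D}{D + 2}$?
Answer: $- \frac{\left(80 + i \sqrt{730}\right)^{2}}{100} \approx -56.7 - 43.23 i$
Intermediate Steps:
$Z{\left(D \right)} = \frac{2 D}{2 + D}$
$O{\left(T \right)} = \frac{T + \frac{2 T}{2 + T}}{2 T}$ ($O{\left(T \right)} = \frac{T + \frac{2 T}{2 + T}}{T + T} = \frac{T + \frac{2 T}{2 + T}}{2 T}$)
$S{\left(k \right)} = \left(8 + \sqrt{-8 + k}\right)^{2}$
$- S{\left(O{\left(3 \right)} \right)} = - \left(8 + \sqrt{-8 + \frac{4 + 3}{2 \left(2 + 3\right)}}\right)^{2} = - \left(8 + \sqrt{-8 + \frac{1}{2} \cdot \frac{1}{5} \cdot 7}\right)^{2} = - \left(8 + \sqrt{-8 + \frac{7}{10}}\right)^{2} = - \left(8 + \sqrt{- \frac{73}{10}}\right)^{2} = - \left(8 + \frac{i \sqrt{730}}{10}\right)^{2}$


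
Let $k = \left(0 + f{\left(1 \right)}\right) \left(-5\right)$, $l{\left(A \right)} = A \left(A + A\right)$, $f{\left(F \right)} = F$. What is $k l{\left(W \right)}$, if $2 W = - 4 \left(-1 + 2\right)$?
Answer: $-40$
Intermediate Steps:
$W = -2$ ($W = \frac{\left(-4\right) \left(-1 + 2\right)}{2} = \frac{\left(-4\right) 1}{2} = \frac{1}{2} \left(-4\right) = -2$)
$l{\left(A \right)} = 2 A^{2}$ ($l{\left(A \right)} = A 2 A = 2 A^{2}$)
$k = -5$ ($k = \left(0 + 1\right) \left(-5\right) = 1 \left(-5\right) = -5$)
$k l{\left(W \right)} = - 5 \cdot 2 \left(-2\right)^{2} = - 5 \cdot 2 \cdot 4 = \left(-5\right) 8 = -40$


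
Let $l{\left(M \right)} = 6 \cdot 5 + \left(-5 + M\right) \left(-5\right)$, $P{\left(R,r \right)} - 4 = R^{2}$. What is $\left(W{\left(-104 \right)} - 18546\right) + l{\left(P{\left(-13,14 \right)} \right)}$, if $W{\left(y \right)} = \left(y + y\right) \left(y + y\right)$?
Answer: $23908$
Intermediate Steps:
$P{\left(R,r \right)} = 4 + R^{2}$
$l{\left(M \right)} = 55 - 5 M$ ($l{\left(M \right)} = 30 - \left(-25 + 5 M\right) = 55 - 5 M$)
$W{\left(y \right)} = 4 y^{2}$ ($W{\left(y \right)} = 2 y 2 y = 4 y^{2}$)
$\left(W{\left(-104 \right)} - 18546\right) + l{\left(P{\left(-13,14 \right)} \right)} = \left(4 \left(-104\right)^{2} - 18546\right) + \left(55 - 5 \left(4 + \left(-13\right)^{2}\right)\right) = \left(4 \cdot 10816 - 18546\right) + \left(55 - 5 \left(4 + 169\right)\right) = \left(43264 - 18546\right) + \left(55 - 865\right) = 24718 + \left(55 - 865\right) = 24718 - 810 = 23908$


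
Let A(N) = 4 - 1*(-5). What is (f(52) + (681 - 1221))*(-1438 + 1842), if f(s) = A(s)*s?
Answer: -29088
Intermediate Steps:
A(N) = 9 (A(N) = 4 + 5 = 9)
f(s) = 9*s
(f(52) + (681 - 1221))*(-1438 + 1842) = (9*52 + (681 - 1221))*(-1438 + 1842) = (468 - 540)*404 = -72*404 = -29088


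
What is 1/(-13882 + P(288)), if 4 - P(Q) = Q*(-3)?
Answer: -1/13014 ≈ -7.6840e-5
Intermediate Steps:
P(Q) = 4 + 3*Q (P(Q) = 4 - Q*(-3) = 4 - (-3)*Q = 4 + 3*Q)
1/(-13882 + P(288)) = 1/(-13882 + (4 + 3*288)) = 1/(-13882 + (4 + 864)) = 1/(-13882 + 868) = 1/(-13014) = -1/13014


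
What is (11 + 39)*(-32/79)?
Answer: -1600/79 ≈ -20.253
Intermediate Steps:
(11 + 39)*(-32/79) = 50*(-32*1/79) = 50*(-32/79) = -1600/79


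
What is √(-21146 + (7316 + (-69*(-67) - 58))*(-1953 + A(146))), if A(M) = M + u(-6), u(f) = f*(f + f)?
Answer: I*√20634681 ≈ 4542.5*I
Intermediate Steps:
u(f) = 2*f² (u(f) = f*(2*f) = 2*f²)
A(M) = 72 + M (A(M) = M + 2*(-6)² = M + 2*36 = M + 72 = 72 + M)
√(-21146 + (7316 + (-69*(-67) - 58))*(-1953 + A(146))) = √(-21146 + (7316 + (-69*(-67) - 58))*(-1953 + (72 + 146))) = √(-21146 + (7316 + (4623 - 58))*(-1953 + 218)) = √(-21146 + (7316 + 4565)*(-1735)) = √(-21146 + 11881*(-1735)) = √(-21146 - 20613535) = √(-20634681) = I*√20634681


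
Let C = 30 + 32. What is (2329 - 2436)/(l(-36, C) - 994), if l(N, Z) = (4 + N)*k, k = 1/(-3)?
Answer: 321/2950 ≈ 0.10881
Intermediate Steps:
C = 62
k = -⅓ ≈ -0.33333
l(N, Z) = -4/3 - N/3 (l(N, Z) = (4 + N)*(-⅓) = -4/3 - N/3)
(2329 - 2436)/(l(-36, C) - 994) = (2329 - 2436)/((-4/3 - ⅓*(-36)) - 994) = -107/((-4/3 + 12) - 994) = -107/(32/3 - 994) = -107/(-2950/3) = -107*(-3/2950) = 321/2950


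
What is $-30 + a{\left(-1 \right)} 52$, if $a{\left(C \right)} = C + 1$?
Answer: $-30$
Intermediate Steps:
$a{\left(C \right)} = 1 + C$
$-30 + a{\left(-1 \right)} 52 = -30 + \left(1 - 1\right) 52 = -30 + 0 \cdot 52 = -30 + 0 = -30$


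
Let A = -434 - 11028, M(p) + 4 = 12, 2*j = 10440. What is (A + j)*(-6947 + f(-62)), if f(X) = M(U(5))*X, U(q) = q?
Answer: 46459206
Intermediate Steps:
j = 5220 (j = (½)*10440 = 5220)
M(p) = 8 (M(p) = -4 + 12 = 8)
A = -11462
f(X) = 8*X
(A + j)*(-6947 + f(-62)) = (-11462 + 5220)*(-6947 + 8*(-62)) = -6242*(-6947 - 496) = -6242*(-7443) = 46459206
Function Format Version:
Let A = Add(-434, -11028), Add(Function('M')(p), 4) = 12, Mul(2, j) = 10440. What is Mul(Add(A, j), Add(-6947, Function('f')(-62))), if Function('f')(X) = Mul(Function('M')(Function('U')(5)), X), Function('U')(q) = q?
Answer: 46459206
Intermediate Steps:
j = 5220 (j = Mul(Rational(1, 2), 10440) = 5220)
Function('M')(p) = 8 (Function('M')(p) = Add(-4, 12) = 8)
A = -11462
Function('f')(X) = Mul(8, X)
Mul(Add(A, j), Add(-6947, Function('f')(-62))) = Mul(Add(-11462, 5220), Add(-6947, Mul(8, -62))) = Mul(-6242, Add(-6947, -496)) = Mul(-6242, -7443) = 46459206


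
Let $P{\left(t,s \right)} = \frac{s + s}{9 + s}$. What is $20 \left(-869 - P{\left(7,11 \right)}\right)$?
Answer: $-17402$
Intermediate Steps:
$P{\left(t,s \right)} = \frac{2 s}{9 + s}$
$20 \left(-869 - P{\left(7,11 \right)}\right) = 20 \left(-869 - 2 \cdot 11 \frac{1}{9 + 11}\right) = 20 \left(-869 - 2 \cdot 11 \cdot \frac{1}{20}\right) = 20 \left(-869 - \frac{11}{10}\right) = 20 \left(- \frac{8701}{10}\right) = -17402$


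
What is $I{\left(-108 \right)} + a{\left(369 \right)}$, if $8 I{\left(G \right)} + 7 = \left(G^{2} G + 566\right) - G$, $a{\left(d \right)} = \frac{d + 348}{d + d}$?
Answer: $- \frac{154861579}{984} \approx -1.5738 \cdot 10^{5}$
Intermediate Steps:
$a{\left(d \right)} = \frac{348 + d}{2 d}$
$I{\left(G \right)} = \frac{559}{8} - \frac{G}{8} + \frac{G^{3}}{8}$ ($I{\left(G \right)} = - \frac{7}{8} + \frac{\left(G^{2} G + 566\right) - G}{8} = - \frac{7}{8} + \frac{\left(G^{3} + 566\right) - G}{8} = - \frac{7}{8} + \frac{\left(566 + G^{3}\right) - G}{8} = - \frac{7}{8} + \frac{566 + G^{3} - G}{8} = - \frac{7}{8} + \left(\frac{283}{4} - \frac{G}{8} + \frac{G^{3}}{8}\right) = \frac{559}{8} - \frac{G}{8} + \frac{G^{3}}{8}$)
$I{\left(-108 \right)} + a{\left(369 \right)} = \left(\frac{559}{8} - - \frac{27}{2} + \frac{\left(-108\right)^{3}}{8}\right) + \frac{348 + 369}{2 \cdot 369} = \left(\frac{559}{8} + \frac{27}{2} + \frac{1}{8} \left(-1259712\right)\right) + \frac{1}{2} \cdot \frac{1}{369} \cdot 717 = \left(\frac{559}{8} + \frac{27}{2} - 157464\right) + \frac{239}{246} = - \frac{1259045}{8} + \frac{239}{246} = - \frac{154861579}{984}$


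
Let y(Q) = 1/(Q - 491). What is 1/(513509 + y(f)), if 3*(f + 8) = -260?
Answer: 1757/902235310 ≈ 1.9474e-6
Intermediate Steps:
f = -284/3 (f = -8 + (1/3)*(-260) = -8 - 260/3 = -284/3 ≈ -94.667)
y(Q) = 1/(-491 + Q)
1/(513509 + y(f)) = 1/(513509 + 1/(-491 - 284/3)) = 1/(513509 + 1/(-1757/3)) = 1/(513509 - 3/1757) = 1/(902235310/1757) = 1757/902235310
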